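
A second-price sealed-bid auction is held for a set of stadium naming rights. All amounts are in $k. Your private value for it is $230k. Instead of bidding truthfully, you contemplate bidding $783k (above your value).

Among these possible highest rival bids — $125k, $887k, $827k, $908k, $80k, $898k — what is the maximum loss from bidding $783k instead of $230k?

$0k

$125k: same outcome either way → loss $0k.
$887k: same outcome either way → loss $0k.
$827k: same outcome either way → loss $0k.
$908k: same outcome either way → loss $0k.
$80k: same outcome either way → loss $0k.
$898k: same outcome either way → loss $0k.
Maximum loss: $0k.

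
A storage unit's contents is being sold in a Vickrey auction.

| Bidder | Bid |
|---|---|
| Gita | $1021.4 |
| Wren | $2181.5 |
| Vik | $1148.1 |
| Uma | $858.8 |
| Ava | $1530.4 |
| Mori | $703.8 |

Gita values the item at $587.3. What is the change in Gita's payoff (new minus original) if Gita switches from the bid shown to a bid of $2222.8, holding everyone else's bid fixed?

The highest bid among the other bidders is $2181.5; Gita's bid doesn't change that.
Original bid $1021.4: Gita is not highest (top rival bid is $2181.5); payoff $0.
Alternative bid $2222.8: Gita is highest, pays the top rival bid $2181.5; payoff $587.3 − $2181.5 = −$1594.2.
Change in payoff = −$1594.2 − ($0) = −$1594.2.

−$1594.2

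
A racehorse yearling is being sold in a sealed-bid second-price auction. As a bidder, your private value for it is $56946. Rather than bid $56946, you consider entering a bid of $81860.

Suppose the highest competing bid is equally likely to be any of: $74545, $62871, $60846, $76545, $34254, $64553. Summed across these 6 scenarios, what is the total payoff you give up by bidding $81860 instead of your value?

$54630

The deviation costs you only when the competing bid falls strictly between $56946 and $81860; elsewhere both bids give the same outcome.
$74545: truthful payoff $0, deviation payoff −$17599 → loss $17599.
$62871: truthful payoff $0, deviation payoff −$5925 → loss $5925.
$60846: truthful payoff $0, deviation payoff −$3900 → loss $3900.
$76545: truthful payoff $0, deviation payoff −$19599 → loss $19599.
$34254: outcomes coincide → loss $0.
$64553: truthful payoff $0, deviation payoff −$7607 → loss $7607.
Total loss = $17599 + $5925 + $3900 + $19599 + $7607 = $54630.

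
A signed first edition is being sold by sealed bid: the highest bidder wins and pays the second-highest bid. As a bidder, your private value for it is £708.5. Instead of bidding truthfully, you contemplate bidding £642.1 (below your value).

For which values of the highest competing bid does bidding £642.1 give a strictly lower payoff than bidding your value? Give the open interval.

(£642.1, £708.5)

If the competing bid is below £642.1, both bids win at the same price — no difference.
If it is above £708.5, both bids lose — no difference.
If it lies strictly between £642.1 and £708.5, bidding your value wins at a price below your value (positive payoff) while bidding £642.1 loses (payoff 0).
So the deviation strictly hurts on the open interval (£642.1, £708.5).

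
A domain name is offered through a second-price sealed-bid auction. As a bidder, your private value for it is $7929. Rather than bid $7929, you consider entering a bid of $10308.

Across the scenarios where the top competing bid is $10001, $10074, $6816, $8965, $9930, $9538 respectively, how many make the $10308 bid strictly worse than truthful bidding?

5

The deviation hurts exactly when the highest competing bid lies strictly between $7929 and $10308 — overbidding then wins at a price above your value.
$10001: inside the interval → strictly worse (loss $2072).
$10074: inside the interval → strictly worse (loss $2145).
$6816: below both → same outcome either way.
$8965: inside the interval → strictly worse (loss $1036).
$9930: inside the interval → strictly worse (loss $2001).
$9538: inside the interval → strictly worse (loss $1609).
Count: 5.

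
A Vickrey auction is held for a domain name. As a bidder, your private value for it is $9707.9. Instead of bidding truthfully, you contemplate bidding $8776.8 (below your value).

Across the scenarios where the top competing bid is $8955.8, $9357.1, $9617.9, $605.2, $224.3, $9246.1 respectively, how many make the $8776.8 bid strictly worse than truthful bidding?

4

The deviation hurts exactly when the highest competing bid lies strictly between $8776.8 and $9707.9 — underbidding then forfeits a profitable win.
$8955.8: inside the interval → strictly worse (loss $752.1).
$9357.1: inside the interval → strictly worse (loss $350.8).
$9617.9: inside the interval → strictly worse (loss $90).
$605.2: below both → same outcome either way.
$224.3: below both → same outcome either way.
$9246.1: inside the interval → strictly worse (loss $461.8).
Count: 4.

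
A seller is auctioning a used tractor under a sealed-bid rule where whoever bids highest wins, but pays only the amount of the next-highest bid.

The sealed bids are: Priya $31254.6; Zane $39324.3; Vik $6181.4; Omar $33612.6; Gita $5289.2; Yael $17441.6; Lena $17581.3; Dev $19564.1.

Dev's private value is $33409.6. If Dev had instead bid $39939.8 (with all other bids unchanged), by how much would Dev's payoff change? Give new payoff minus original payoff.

The highest bid among the other bidders is $39324.3; Dev's bid doesn't change that.
Original bid $19564.1: Dev is not highest (top rival bid is $39324.3); payoff $0.
Alternative bid $39939.8: Dev is highest, pays the top rival bid $39324.3; payoff $33409.6 − $39324.3 = −$5914.7.
Change in payoff = −$5914.7 − ($0) = −$5914.7.

−$5914.7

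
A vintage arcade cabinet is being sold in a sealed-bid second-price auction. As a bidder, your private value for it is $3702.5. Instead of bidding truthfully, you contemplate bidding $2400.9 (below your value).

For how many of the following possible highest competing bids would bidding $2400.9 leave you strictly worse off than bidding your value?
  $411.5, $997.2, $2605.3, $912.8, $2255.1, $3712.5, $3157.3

2

The deviation hurts exactly when the highest competing bid lies strictly between $2400.9 and $3702.5 — underbidding then forfeits a profitable win.
$411.5: below both → same outcome either way.
$997.2: below both → same outcome either way.
$2605.3: inside the interval → strictly worse (loss $1097.2).
$912.8: below both → same outcome either way.
$2255.1: below both → same outcome either way.
$3712.5: above both → same outcome either way.
$3157.3: inside the interval → strictly worse (loss $545.2).
Count: 2.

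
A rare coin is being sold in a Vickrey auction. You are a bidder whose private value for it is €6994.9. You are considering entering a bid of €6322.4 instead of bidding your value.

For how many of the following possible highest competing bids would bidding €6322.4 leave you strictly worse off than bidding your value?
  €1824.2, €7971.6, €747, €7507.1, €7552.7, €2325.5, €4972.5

0

The deviation hurts exactly when the highest competing bid lies strictly between €6322.4 and €6994.9 — underbidding then forfeits a profitable win.
€1824.2: below both → same outcome either way.
€7971.6: above both → same outcome either way.
€747: below both → same outcome either way.
€7507.1: above both → same outcome either way.
€7552.7: above both → same outcome either way.
€2325.5: below both → same outcome either way.
€4972.5: below both → same outcome either way.
Count: 0.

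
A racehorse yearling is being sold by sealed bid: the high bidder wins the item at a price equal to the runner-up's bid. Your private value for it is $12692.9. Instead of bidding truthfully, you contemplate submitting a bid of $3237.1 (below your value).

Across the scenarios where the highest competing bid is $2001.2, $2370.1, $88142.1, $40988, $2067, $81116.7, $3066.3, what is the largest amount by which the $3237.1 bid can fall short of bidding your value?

$2001.2: same outcome either way → loss $0.
$2370.1: same outcome either way → loss $0.
$88142.1: same outcome either way → loss $0.
$40988: same outcome either way → loss $0.
$2067: same outcome either way → loss $0.
$81116.7: same outcome either way → loss $0.
$3066.3: same outcome either way → loss $0.
Maximum loss: $0.

$0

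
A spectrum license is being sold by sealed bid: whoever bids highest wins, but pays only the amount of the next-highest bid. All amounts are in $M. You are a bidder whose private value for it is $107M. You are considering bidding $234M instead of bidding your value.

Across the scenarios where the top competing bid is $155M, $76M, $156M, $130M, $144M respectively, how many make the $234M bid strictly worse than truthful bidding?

4

The deviation hurts exactly when the highest competing bid lies strictly between $107M and $234M — overbidding then wins at a price above your value.
$155M: inside the interval → strictly worse (loss $48M).
$76M: below both → same outcome either way.
$156M: inside the interval → strictly worse (loss $49M).
$130M: inside the interval → strictly worse (loss $23M).
$144M: inside the interval → strictly worse (loss $37M).
Count: 4.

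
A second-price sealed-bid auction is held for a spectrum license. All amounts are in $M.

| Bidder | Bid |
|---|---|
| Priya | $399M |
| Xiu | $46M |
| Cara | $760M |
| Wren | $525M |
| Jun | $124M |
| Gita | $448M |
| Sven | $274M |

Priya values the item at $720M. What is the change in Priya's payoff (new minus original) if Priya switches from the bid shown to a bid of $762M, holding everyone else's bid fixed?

The highest bid among the other bidders is $760M; Priya's bid doesn't change that.
Original bid $399M: Priya is not highest (top rival bid is $760M); payoff $0M.
Alternative bid $762M: Priya is highest, pays the top rival bid $760M; payoff $720M − $760M = −$40M.
Change in payoff = −$40M − ($0M) = −$40M.

−$40M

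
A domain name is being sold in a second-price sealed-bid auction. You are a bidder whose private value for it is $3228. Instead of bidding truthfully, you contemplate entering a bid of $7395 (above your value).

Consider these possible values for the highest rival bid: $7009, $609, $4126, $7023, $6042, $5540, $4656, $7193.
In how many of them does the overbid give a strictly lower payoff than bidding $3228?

7

The deviation hurts exactly when the highest competing bid lies strictly between $3228 and $7395 — overbidding then wins at a price above your value.
$7009: inside the interval → strictly worse (loss $3781).
$609: below both → same outcome either way.
$4126: inside the interval → strictly worse (loss $898).
$7023: inside the interval → strictly worse (loss $3795).
$6042: inside the interval → strictly worse (loss $2814).
$5540: inside the interval → strictly worse (loss $2312).
$4656: inside the interval → strictly worse (loss $1428).
$7193: inside the interval → strictly worse (loss $3965).
Count: 7.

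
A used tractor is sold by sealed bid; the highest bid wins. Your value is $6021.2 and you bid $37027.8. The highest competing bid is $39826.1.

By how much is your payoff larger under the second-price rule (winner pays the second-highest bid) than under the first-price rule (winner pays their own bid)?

$0

Your bid $37027.8 is below $39826.1, so you lose under either rule.
Payoff is $0 in both cases; difference = $0.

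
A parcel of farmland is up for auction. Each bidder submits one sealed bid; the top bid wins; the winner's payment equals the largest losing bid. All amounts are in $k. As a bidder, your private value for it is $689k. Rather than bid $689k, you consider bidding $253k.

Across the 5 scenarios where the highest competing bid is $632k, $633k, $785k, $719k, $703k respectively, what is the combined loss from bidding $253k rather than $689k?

The deviation costs you only when the competing bid falls strictly between $253k and $689k; elsewhere both bids give the same outcome.
$632k: truthful payoff $57k, deviation payoff $0k → loss $57k.
$633k: truthful payoff $56k, deviation payoff $0k → loss $56k.
$785k: outcomes coincide → loss $0k.
$719k: outcomes coincide → loss $0k.
$703k: outcomes coincide → loss $0k.
Total loss = $57k + $56k = $113k.
In a second-price auction your bid sets only whether you win, not what you pay, so bidding your true value is weakly dominant.

$113k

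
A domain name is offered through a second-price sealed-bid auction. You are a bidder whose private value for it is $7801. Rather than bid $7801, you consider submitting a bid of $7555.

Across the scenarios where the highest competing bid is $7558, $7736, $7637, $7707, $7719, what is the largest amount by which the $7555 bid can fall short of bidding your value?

$243

$7558: truthful gives $243, deviation gives $0 → loss $243.
$7736: truthful gives $65, deviation gives $0 → loss $65.
$7637: truthful gives $164, deviation gives $0 → loss $164.
$7707: truthful gives $94, deviation gives $0 → loss $94.
$7719: truthful gives $82, deviation gives $0 → loss $82.
Maximum loss: $243.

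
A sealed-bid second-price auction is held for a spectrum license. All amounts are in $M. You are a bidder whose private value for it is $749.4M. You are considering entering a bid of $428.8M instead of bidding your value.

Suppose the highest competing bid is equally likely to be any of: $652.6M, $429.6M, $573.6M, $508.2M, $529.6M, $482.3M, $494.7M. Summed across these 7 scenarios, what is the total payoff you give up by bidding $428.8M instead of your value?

$1575.2M

The deviation costs you only when the competing bid falls strictly between $428.8M and $749.4M; elsewhere both bids give the same outcome.
$652.6M: truthful payoff $96.8M, deviation payoff $0M → loss $96.8M.
$429.6M: truthful payoff $319.8M, deviation payoff $0M → loss $319.8M.
$573.6M: truthful payoff $175.8M, deviation payoff $0M → loss $175.8M.
$508.2M: truthful payoff $241.2M, deviation payoff $0M → loss $241.2M.
$529.6M: truthful payoff $219.8M, deviation payoff $0M → loss $219.8M.
$482.3M: truthful payoff $267.1M, deviation payoff $0M → loss $267.1M.
$494.7M: truthful payoff $254.7M, deviation payoff $0M → loss $254.7M.
Total loss = $96.8M + $319.8M + $175.8M + $241.2M + $219.8M + $267.1M + $254.7M = $1575.2M.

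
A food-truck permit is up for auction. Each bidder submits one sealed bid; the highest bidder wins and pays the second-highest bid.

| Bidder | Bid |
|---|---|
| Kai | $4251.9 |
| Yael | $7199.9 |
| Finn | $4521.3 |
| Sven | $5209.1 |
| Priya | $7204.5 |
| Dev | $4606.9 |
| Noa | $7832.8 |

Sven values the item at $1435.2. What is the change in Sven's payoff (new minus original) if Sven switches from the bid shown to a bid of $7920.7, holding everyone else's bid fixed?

−$6397.6

The highest bid among the other bidders is $7832.8; Sven's bid doesn't change that.
Original bid $5209.1: Sven is not highest (top rival bid is $7832.8); payoff $0.
Alternative bid $7920.7: Sven is highest, pays the top rival bid $7832.8; payoff $1435.2 − $7832.8 = −$6397.6.
Change in payoff = −$6397.6 − ($0) = −$6397.6.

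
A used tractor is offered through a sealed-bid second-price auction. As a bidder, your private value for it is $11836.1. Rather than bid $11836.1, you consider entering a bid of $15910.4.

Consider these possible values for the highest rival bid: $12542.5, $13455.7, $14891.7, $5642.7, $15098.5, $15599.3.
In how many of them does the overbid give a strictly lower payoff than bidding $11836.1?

5

The deviation hurts exactly when the highest competing bid lies strictly between $11836.1 and $15910.4 — overbidding then wins at a price above your value.
$12542.5: inside the interval → strictly worse (loss $706.4).
$13455.7: inside the interval → strictly worse (loss $1619.6).
$14891.7: inside the interval → strictly worse (loss $3055.6).
$5642.7: below both → same outcome either way.
$15098.5: inside the interval → strictly worse (loss $3262.4).
$15599.3: inside the interval → strictly worse (loss $3763.2).
Count: 5.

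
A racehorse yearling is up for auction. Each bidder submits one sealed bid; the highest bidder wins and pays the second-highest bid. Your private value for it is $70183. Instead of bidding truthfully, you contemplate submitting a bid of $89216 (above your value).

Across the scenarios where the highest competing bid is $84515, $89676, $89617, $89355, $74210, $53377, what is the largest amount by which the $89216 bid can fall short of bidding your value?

$84515: truthful gives $0, deviation gives −$14332 → loss $14332.
$89676: same outcome either way → loss $0.
$89617: same outcome either way → loss $0.
$89355: same outcome either way → loss $0.
$74210: truthful gives $0, deviation gives −$4027 → loss $4027.
$53377: same outcome either way → loss $0.
Maximum loss: $14332.

$14332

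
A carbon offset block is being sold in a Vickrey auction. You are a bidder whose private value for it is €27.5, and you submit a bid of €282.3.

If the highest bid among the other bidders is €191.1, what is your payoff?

−€163.6

Your bid €282.3 exceeds the highest competing bid €191.1, so you win.
In a second-price auction the winner pays the second-highest bid, €191.1.
Payoff = value − price = €27.5 − €191.1 = −€163.6.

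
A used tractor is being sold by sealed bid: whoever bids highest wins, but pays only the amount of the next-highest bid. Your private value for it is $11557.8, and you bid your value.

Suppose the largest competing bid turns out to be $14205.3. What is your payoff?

Your bid $11557.8 is below the highest competing bid $14205.3, so you lose.
A losing bidder pays nothing and receives nothing: payoff = $0.

$0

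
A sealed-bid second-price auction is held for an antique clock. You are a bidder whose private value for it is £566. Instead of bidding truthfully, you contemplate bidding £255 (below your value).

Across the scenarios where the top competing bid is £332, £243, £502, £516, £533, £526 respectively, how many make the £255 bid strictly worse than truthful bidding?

5

The deviation hurts exactly when the highest competing bid lies strictly between £255 and £566 — underbidding then forfeits a profitable win.
£332: inside the interval → strictly worse (loss £234).
£243: below both → same outcome either way.
£502: inside the interval → strictly worse (loss £64).
£516: inside the interval → strictly worse (loss £50).
£533: inside the interval → strictly worse (loss £33).
£526: inside the interval → strictly worse (loss £40).
Count: 5.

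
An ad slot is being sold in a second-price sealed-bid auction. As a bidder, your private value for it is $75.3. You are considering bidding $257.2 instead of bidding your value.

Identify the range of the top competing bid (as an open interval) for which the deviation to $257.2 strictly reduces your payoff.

($75.3, $257.2)

If the competing bid is below $75.3, both bids win at the same price — no difference.
If it is above $257.2, both bids lose — no difference.
If it lies strictly between $75.3 and $257.2, bidding your value loses (payoff 0) while bidding $257.2 wins at a price above your value (payoff negative).
So the deviation strictly hurts on the open interval ($75.3, $257.2).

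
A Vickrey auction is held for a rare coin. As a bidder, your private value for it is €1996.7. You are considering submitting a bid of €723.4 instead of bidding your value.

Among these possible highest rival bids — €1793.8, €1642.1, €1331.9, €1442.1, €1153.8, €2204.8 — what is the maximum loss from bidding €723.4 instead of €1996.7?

€1793.8: truthful gives €202.9, deviation gives €0 → loss €202.9.
€1642.1: truthful gives €354.6, deviation gives €0 → loss €354.6.
€1331.9: truthful gives €664.8, deviation gives €0 → loss €664.8.
€1442.1: truthful gives €554.6, deviation gives €0 → loss €554.6.
€1153.8: truthful gives €842.9, deviation gives €0 → loss €842.9.
€2204.8: same outcome either way → loss €0.
Maximum loss: €842.9.

€842.9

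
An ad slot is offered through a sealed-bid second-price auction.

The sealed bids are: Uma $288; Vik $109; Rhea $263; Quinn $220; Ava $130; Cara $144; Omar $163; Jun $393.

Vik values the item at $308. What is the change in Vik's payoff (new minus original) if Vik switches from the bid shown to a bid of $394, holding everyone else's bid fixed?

The highest bid among the other bidders is $393; Vik's bid doesn't change that.
Original bid $109: Vik is not highest (top rival bid is $393); payoff $0.
Alternative bid $394: Vik is highest, pays the top rival bid $393; payoff $308 − $393 = −$85.
Change in payoff = −$85 − ($0) = −$85.

−$85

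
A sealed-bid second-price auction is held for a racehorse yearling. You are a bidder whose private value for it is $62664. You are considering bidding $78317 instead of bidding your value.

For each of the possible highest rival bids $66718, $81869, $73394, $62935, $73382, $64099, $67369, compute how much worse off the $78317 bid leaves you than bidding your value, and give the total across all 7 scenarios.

$31913

The deviation costs you only when the competing bid falls strictly between $62664 and $78317; elsewhere both bids give the same outcome.
$66718: truthful payoff $0, deviation payoff −$4054 → loss $4054.
$81869: outcomes coincide → loss $0.
$73394: truthful payoff $0, deviation payoff −$10730 → loss $10730.
$62935: truthful payoff $0, deviation payoff −$271 → loss $271.
$73382: truthful payoff $0, deviation payoff −$10718 → loss $10718.
$64099: truthful payoff $0, deviation payoff −$1435 → loss $1435.
$67369: truthful payoff $0, deviation payoff −$4705 → loss $4705.
Total loss = $4054 + $10730 + $271 + $10718 + $1435 + $4705 = $31913.
In a second-price auction your bid sets only whether you win, not what you pay, so bidding your true value is weakly dominant.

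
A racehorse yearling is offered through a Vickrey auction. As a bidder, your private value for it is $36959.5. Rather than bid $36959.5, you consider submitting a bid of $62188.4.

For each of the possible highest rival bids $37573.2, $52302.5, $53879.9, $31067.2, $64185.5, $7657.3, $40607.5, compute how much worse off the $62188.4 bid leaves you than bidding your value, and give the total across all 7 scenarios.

$36525.1

The deviation costs you only when the competing bid falls strictly between $36959.5 and $62188.4; elsewhere both bids give the same outcome.
$37573.2: truthful payoff $0, deviation payoff −$613.7 → loss $613.7.
$52302.5: truthful payoff $0, deviation payoff −$15343 → loss $15343.
$53879.9: truthful payoff $0, deviation payoff −$16920.4 → loss $16920.4.
$31067.2: outcomes coincide → loss $0.
$64185.5: outcomes coincide → loss $0.
$7657.3: outcomes coincide → loss $0.
$40607.5: truthful payoff $0, deviation payoff −$3648 → loss $3648.
Total loss = $613.7 + $15343 + $16920.4 + $3648 = $36525.1.
Truthful bidding weakly dominates here: raising your bid can only win items priced above your value, and lowering it can only forfeit items priced below.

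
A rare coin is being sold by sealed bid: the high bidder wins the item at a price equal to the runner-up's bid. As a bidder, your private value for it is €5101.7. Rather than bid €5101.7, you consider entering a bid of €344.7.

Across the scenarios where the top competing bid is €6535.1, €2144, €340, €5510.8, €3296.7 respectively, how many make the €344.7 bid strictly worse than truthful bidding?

The deviation hurts exactly when the highest competing bid lies strictly between €344.7 and €5101.7 — underbidding then forfeits a profitable win.
€6535.1: above both → same outcome either way.
€2144: inside the interval → strictly worse (loss €2957.7).
€340: below both → same outcome either way.
€5510.8: above both → same outcome either way.
€3296.7: inside the interval → strictly worse (loss €1805).
Count: 2.

2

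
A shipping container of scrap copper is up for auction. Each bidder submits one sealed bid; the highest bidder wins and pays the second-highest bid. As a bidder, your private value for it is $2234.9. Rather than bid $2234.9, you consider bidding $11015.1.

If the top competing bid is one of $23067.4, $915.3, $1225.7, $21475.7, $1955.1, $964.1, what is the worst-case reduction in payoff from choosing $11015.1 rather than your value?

$23067.4: same outcome either way → loss $0.
$915.3: same outcome either way → loss $0.
$1225.7: same outcome either way → loss $0.
$21475.7: same outcome either way → loss $0.
$1955.1: same outcome either way → loss $0.
$964.1: same outcome either way → loss $0.
Maximum loss: $0.

$0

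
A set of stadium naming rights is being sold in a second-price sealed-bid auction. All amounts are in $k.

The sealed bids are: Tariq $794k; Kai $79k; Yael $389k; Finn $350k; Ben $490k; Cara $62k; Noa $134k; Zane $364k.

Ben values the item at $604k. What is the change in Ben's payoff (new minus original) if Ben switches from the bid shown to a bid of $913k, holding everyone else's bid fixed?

The highest bid among the other bidders is $794k; Ben's bid doesn't change that.
Original bid $490k: Ben is not highest (top rival bid is $794k); payoff $0k.
Alternative bid $913k: Ben is highest, pays the top rival bid $794k; payoff $604k − $794k = −$190k.
Change in payoff = −$190k − ($0k) = −$190k.

−$190k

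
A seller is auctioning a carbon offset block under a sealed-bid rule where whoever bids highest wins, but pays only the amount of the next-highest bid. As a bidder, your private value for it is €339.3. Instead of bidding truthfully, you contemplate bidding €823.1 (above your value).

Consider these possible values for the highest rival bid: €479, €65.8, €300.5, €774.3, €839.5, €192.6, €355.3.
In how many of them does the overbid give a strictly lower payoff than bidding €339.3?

3

The deviation hurts exactly when the highest competing bid lies strictly between €339.3 and €823.1 — overbidding then wins at a price above your value.
€479: inside the interval → strictly worse (loss €139.7).
€65.8: below both → same outcome either way.
€300.5: below both → same outcome either way.
€774.3: inside the interval → strictly worse (loss €435).
€839.5: above both → same outcome either way.
€192.6: below both → same outcome either way.
€355.3: inside the interval → strictly worse (loss €16).
Count: 3.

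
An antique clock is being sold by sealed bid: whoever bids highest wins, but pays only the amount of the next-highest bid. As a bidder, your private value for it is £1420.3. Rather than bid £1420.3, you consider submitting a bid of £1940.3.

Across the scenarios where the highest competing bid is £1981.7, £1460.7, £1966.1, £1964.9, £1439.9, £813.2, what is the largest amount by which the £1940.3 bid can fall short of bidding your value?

£40.4

£1981.7: same outcome either way → loss £0.
£1460.7: truthful gives £0, deviation gives −£40.4 → loss £40.4.
£1966.1: same outcome either way → loss £0.
£1964.9: same outcome either way → loss £0.
£1439.9: truthful gives £0, deviation gives −£19.6 → loss £19.6.
£813.2: same outcome either way → loss £0.
Maximum loss: £40.4.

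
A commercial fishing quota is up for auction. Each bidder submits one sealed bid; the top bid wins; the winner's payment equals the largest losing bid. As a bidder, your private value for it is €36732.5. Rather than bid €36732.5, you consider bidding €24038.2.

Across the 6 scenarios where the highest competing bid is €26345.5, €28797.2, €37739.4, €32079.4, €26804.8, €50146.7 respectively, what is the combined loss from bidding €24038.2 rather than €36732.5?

€32903.1

The deviation costs you only when the competing bid falls strictly between €24038.2 and €36732.5; elsewhere both bids give the same outcome.
€26345.5: truthful payoff €10387, deviation payoff €0 → loss €10387.
€28797.2: truthful payoff €7935.3, deviation payoff €0 → loss €7935.3.
€37739.4: outcomes coincide → loss €0.
€32079.4: truthful payoff €4653.1, deviation payoff €0 → loss €4653.1.
€26804.8: truthful payoff €9927.7, deviation payoff €0 → loss €9927.7.
€50146.7: outcomes coincide → loss €0.
Total loss = €10387 + €7935.3 + €4653.1 + €9927.7 = €32903.1.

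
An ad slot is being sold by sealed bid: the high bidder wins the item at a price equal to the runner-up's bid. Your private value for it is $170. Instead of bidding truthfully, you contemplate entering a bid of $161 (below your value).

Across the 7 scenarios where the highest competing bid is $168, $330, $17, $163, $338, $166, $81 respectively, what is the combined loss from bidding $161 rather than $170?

$13

The deviation costs you only when the competing bid falls strictly between $161 and $170; elsewhere both bids give the same outcome.
$168: truthful payoff $2, deviation payoff $0 → loss $2.
$330: outcomes coincide → loss $0.
$17: outcomes coincide → loss $0.
$163: truthful payoff $7, deviation payoff $0 → loss $7.
$338: outcomes coincide → loss $0.
$166: truthful payoff $4, deviation payoff $0 → loss $4.
$81: outcomes coincide → loss $0.
Total loss = $2 + $7 + $4 = $13.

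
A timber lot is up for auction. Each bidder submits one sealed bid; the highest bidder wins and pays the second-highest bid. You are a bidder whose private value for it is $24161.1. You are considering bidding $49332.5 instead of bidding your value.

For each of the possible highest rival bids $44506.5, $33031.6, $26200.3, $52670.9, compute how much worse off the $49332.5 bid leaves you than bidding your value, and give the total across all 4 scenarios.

$31255.1

The deviation costs you only when the competing bid falls strictly between $24161.1 and $49332.5; elsewhere both bids give the same outcome.
$44506.5: truthful payoff $0, deviation payoff −$20345.4 → loss $20345.4.
$33031.6: truthful payoff $0, deviation payoff −$8870.5 → loss $8870.5.
$26200.3: truthful payoff $0, deviation payoff −$2039.2 → loss $2039.2.
$52670.9: outcomes coincide → loss $0.
Total loss = $20345.4 + $8870.5 + $2039.2 = $31255.1.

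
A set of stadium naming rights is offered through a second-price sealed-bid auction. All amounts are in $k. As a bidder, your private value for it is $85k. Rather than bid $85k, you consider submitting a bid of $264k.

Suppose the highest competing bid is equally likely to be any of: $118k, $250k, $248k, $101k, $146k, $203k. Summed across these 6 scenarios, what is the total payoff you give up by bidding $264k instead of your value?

$556k

The deviation costs you only when the competing bid falls strictly between $85k and $264k; elsewhere both bids give the same outcome.
$118k: truthful payoff $0k, deviation payoff −$33k → loss $33k.
$250k: truthful payoff $0k, deviation payoff −$165k → loss $165k.
$248k: truthful payoff $0k, deviation payoff −$163k → loss $163k.
$101k: truthful payoff $0k, deviation payoff −$16k → loss $16k.
$146k: truthful payoff $0k, deviation payoff −$61k → loss $61k.
$203k: truthful payoff $0k, deviation payoff −$118k → loss $118k.
Total loss = $33k + $165k + $163k + $16k + $61k + $118k = $556k.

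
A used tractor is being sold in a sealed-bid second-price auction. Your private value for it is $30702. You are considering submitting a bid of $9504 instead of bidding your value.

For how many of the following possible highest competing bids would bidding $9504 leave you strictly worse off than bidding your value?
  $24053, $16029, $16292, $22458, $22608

The deviation hurts exactly when the highest competing bid lies strictly between $9504 and $30702 — underbidding then forfeits a profitable win.
$24053: inside the interval → strictly worse (loss $6649).
$16029: inside the interval → strictly worse (loss $14673).
$16292: inside the interval → strictly worse (loss $14410).
$22458: inside the interval → strictly worse (loss $8244).
$22608: inside the interval → strictly worse (loss $8094).
Count: 5.

5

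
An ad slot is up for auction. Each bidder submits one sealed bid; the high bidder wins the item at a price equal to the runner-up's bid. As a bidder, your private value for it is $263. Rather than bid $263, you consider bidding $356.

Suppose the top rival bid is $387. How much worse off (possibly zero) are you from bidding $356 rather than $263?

$0

Bidding your value $263: you lose (since $263 < $387). Payoff $0.
Bidding $356: you lose. Payoff $0.
Difference = $0 − $0 = $0; both bids lead to the same outcome because the competing bid is above both your value and your alternative bid.
Because the price is fixed by the runner-up's bid, deviating from your value can only change a good outcome into a bad one — never the reverse.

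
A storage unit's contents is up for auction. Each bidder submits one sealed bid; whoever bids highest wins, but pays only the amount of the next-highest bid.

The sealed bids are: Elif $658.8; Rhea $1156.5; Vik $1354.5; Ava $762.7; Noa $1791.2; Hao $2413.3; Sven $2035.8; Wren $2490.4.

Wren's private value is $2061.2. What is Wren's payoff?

−$352.1

Highest bid: Wren at $2490.4, so Wren wins.
Second-highest bid: Hao at $2413.3 — that is the price the winner pays.
Wren's payoff = value − price = $2061.2 − $2413.3 = −$352.1.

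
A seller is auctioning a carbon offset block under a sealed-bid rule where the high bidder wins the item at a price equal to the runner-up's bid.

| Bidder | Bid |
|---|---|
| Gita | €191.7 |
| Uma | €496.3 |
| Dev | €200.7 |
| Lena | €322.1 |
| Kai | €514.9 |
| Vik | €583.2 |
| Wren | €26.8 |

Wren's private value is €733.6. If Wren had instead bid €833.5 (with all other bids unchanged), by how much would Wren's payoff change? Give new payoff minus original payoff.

€150.4

The highest bid among the other bidders is €583.2; Wren's bid doesn't change that.
Original bid €26.8: Wren is not highest (top rival bid is €583.2); payoff €0.
Alternative bid €833.5: Wren is highest, pays the top rival bid €583.2; payoff €733.6 − €583.2 = €150.4.
Change in payoff = €150.4 − (€0) = €150.4.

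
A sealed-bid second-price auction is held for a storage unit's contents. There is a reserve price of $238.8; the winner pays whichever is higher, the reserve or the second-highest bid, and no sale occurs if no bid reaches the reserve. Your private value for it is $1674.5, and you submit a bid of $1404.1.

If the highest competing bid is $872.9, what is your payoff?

Your bid $1404.1 is the highest and exceeds the reserve.
Price = max(second-highest bid, reserve) = max($872.9, $238.8) = $872.9.
Payoff = $1674.5 − $872.9 = $801.6.

$801.6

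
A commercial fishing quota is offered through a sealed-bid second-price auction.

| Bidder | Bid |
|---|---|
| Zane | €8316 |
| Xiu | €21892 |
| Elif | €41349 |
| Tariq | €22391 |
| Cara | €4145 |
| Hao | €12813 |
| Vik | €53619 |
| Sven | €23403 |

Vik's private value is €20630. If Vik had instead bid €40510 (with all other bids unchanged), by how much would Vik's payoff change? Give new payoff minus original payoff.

The highest bid among the other bidders is €41349; Vik's bid doesn't change that.
Original bid €53619: Vik is highest, pays the top rival bid €41349; payoff €20630 − €41349 = −€20719.
Alternative bid €40510: Vik is not highest (top rival bid is €41349); payoff €0.
Change in payoff = €0 − (−€20719) = €20719.

€20719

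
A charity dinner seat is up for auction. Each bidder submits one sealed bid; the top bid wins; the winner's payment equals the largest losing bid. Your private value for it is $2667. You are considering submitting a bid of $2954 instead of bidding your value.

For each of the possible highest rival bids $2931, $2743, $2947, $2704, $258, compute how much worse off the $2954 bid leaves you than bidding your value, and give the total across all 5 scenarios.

The deviation costs you only when the competing bid falls strictly between $2667 and $2954; elsewhere both bids give the same outcome.
$2931: truthful payoff $0, deviation payoff −$264 → loss $264.
$2743: truthful payoff $0, deviation payoff −$76 → loss $76.
$2947: truthful payoff $0, deviation payoff −$280 → loss $280.
$2704: truthful payoff $0, deviation payoff −$37 → loss $37.
$258: outcomes coincide → loss $0.
Total loss = $264 + $76 + $280 + $37 = $657.

$657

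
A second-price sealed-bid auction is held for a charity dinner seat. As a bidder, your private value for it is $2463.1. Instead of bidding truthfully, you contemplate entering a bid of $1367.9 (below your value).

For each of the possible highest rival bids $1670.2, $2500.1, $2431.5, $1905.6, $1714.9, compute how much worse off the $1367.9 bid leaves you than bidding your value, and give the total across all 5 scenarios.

The deviation costs you only when the competing bid falls strictly between $1367.9 and $2463.1; elsewhere both bids give the same outcome.
$1670.2: truthful payoff $792.9, deviation payoff $0 → loss $792.9.
$2500.1: outcomes coincide → loss $0.
$2431.5: truthful payoff $31.6, deviation payoff $0 → loss $31.6.
$1905.6: truthful payoff $557.5, deviation payoff $0 → loss $557.5.
$1714.9: truthful payoff $748.2, deviation payoff $0 → loss $748.2.
Total loss = $792.9 + $31.6 + $557.5 + $748.2 = $2130.2.
Because the price is fixed by the runner-up's bid, deviating from your value can only change a good outcome into a bad one — never the reverse.

$2130.2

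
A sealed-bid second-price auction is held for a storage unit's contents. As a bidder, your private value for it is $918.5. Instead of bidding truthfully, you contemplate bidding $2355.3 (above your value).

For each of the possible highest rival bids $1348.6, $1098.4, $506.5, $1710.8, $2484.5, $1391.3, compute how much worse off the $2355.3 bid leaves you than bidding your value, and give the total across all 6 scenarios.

$1875.1

The deviation costs you only when the competing bid falls strictly between $918.5 and $2355.3; elsewhere both bids give the same outcome.
$1348.6: truthful payoff $0, deviation payoff −$430.1 → loss $430.1.
$1098.4: truthful payoff $0, deviation payoff −$179.9 → loss $179.9.
$506.5: outcomes coincide → loss $0.
$1710.8: truthful payoff $0, deviation payoff −$792.3 → loss $792.3.
$2484.5: outcomes coincide → loss $0.
$1391.3: truthful payoff $0, deviation payoff −$472.8 → loss $472.8.
Total loss = $430.1 + $179.9 + $792.3 + $472.8 = $1875.1.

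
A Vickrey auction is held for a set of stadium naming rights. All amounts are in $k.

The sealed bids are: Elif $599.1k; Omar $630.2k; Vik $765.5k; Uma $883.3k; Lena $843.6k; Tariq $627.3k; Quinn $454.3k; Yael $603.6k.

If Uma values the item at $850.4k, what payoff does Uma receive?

Highest bid: Uma at $883.3k, so Uma wins.
Second-highest bid: Lena at $843.6k — that is the price the winner pays.
Uma's payoff = value − price = $850.4k − $843.6k = $6.8k.

$6.8k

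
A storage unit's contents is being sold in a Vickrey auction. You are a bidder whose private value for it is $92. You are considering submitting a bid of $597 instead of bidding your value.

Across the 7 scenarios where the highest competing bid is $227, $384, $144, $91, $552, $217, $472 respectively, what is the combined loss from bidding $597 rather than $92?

The deviation costs you only when the competing bid falls strictly between $92 and $597; elsewhere both bids give the same outcome.
$227: truthful payoff $0, deviation payoff −$135 → loss $135.
$384: truthful payoff $0, deviation payoff −$292 → loss $292.
$144: truthful payoff $0, deviation payoff −$52 → loss $52.
$91: outcomes coincide → loss $0.
$552: truthful payoff $0, deviation payoff −$460 → loss $460.
$217: truthful payoff $0, deviation payoff −$125 → loss $125.
$472: truthful payoff $0, deviation payoff −$380 → loss $380.
Total loss = $135 + $292 + $52 + $460 + $125 + $380 = $1444.

$1444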